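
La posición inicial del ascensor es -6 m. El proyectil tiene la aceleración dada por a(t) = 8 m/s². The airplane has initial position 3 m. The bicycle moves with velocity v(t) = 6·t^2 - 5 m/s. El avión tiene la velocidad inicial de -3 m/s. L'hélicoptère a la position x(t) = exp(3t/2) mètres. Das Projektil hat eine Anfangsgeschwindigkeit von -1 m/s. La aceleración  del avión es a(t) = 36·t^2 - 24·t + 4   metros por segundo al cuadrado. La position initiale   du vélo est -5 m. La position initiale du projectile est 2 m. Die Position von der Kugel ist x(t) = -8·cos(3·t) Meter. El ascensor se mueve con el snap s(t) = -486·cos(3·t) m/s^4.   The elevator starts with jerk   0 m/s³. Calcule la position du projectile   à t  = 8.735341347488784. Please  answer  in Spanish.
Debemos encontrar la integral de nuestra ecuación de la aceleración a(t) = 8 2 veces. Tomando ∫a(t)dt y aplicando v(0) = -1, encontramos v(t) = 8·t - 1. Integrando la velocidad y usando la condición inicial x(0) = 2, obtenemos x(t) = 4·t^2 - t + 2. Usando x(t) = 4·t^2 - t + 2 y sustituyendo t = 8.735341347488784, encontramos x = 298.489412481100.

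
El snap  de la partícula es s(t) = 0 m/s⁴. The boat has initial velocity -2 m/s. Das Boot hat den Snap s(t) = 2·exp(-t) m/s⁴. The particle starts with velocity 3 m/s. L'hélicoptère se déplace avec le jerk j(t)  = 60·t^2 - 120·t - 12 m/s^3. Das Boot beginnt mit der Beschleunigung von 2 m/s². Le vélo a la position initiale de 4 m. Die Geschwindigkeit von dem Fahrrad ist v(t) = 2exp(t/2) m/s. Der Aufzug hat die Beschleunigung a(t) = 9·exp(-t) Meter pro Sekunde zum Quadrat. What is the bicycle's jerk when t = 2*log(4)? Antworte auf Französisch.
En partant de la vitesse v(t) = 2·exp(t/2), nous prenons 2 dérivées. En prenant d/dt de v(t), nous trouvons a(t) = exp(t/2). En prenant d/dt de a(t), nous trouvons j(t) = exp(t/2)/2. En utilisant j(t) = exp(t/2)/2 et en substituant t = 2*log(4), nous trouvons j = 2.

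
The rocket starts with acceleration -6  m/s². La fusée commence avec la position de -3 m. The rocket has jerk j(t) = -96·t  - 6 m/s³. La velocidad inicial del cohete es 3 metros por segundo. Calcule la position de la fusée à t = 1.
Nous devons trouver l'intégrale de notre équation du jerk j(t) = -96·t - 6 3 fois. En intégrant le jerk et en utilisant la condition initiale a(0) = -6, nous obtenons a(t) = -48·t^2 - 6·t - 6. La primitive de l'accélération est la vitesse. En utilisant v(0) = 3, nous obtenons v(t) = -16·t^3 - 3·t^2 - 6·t + 3. La primitive de la vitesse, avec x(0) = -3, donne la position: x(t) = -4·t^4 - t^3 - 3·t^2 + 3·t - 3. Nous avons la position x(t) = -4·t^4 - t^3 - 3·t^2 + 3·t - 3. En substituant t = 1: x(1) = -8.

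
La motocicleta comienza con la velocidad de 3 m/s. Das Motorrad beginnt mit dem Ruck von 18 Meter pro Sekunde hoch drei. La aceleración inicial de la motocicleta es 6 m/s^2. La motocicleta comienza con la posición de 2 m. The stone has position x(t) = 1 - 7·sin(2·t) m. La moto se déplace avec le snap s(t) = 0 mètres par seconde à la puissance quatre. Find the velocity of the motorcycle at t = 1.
Starting from snap s(t) = 0, we take 3 antiderivatives. The integral of snap, with j(0) = 18, gives jerk: j(t) = 18. The antiderivative of jerk, with a(0) = 6, gives acceleration: a(t) = 18·t + 6. The antiderivative of acceleration, with v(0) = 3, gives velocity: v(t) = 9·t^2 + 6·t + 3. We have velocity v(t) = 9·t^2 + 6·t + 3. Substituting t = 1: v(1) = 18.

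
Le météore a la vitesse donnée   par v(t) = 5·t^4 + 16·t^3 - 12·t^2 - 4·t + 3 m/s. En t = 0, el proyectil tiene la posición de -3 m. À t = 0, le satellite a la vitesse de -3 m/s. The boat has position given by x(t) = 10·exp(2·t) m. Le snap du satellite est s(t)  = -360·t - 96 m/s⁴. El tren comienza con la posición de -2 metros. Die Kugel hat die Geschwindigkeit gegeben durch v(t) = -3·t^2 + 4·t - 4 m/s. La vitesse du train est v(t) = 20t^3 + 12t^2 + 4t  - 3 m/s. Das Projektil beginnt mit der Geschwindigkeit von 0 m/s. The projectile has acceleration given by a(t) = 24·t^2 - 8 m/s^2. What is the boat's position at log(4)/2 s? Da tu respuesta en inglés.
Using x(t) = 10·exp(2·t) and substituting t = log(4)/2, we find x = 40.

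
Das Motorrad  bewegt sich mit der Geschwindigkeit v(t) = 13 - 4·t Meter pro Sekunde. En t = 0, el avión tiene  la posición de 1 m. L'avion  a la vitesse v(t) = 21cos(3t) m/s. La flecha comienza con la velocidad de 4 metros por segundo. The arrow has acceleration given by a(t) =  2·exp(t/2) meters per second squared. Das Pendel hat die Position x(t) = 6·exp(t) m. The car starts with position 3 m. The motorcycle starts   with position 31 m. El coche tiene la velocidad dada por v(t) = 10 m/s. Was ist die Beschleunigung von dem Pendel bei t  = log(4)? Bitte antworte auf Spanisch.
Debemos derivar nuestra ecuación de la posición x(t) = 6·exp(t) 2 veces. Tomando d/dt de x(t), encontramos v(t) = 6·exp(t). Tomando d/dt de v(t), encontramos a(t) = 6·exp(t). Tenemos la aceleración a(t) = 6·exp(t). Sustituyendo t = log(4): a(log(4)) = 24.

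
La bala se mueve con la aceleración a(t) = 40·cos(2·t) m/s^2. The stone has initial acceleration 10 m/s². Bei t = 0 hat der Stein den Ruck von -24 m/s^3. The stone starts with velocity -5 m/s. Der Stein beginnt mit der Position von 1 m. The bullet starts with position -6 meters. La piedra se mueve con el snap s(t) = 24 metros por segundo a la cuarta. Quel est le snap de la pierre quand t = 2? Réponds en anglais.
From the given snap equation s(t) = 24, we substitute t = 2 to get s = 24.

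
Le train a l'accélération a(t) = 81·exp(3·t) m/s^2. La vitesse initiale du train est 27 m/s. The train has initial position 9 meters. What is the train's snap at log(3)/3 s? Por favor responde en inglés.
Starting from acceleration a(t) = 81·exp(3·t), we take 2 derivatives. Taking d/dt of a(t), we find j(t) = 243·exp(3·t). The derivative of jerk gives snap: s(t) = 729·exp(3·t). Using s(t) = 729·exp(3·t) and substituting t = log(3)/3, we find s = 2187.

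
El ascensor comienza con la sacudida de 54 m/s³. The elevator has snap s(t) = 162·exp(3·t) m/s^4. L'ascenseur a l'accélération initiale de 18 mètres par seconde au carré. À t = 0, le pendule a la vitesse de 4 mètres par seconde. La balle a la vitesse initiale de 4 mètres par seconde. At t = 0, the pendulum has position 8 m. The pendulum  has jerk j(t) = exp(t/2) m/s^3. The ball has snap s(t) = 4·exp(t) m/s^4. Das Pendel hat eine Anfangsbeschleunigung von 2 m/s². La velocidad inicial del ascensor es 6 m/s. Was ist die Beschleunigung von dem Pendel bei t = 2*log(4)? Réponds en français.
Nous devons intégrer notre équation du jerk j(t) = exp(t/2) 1 fois. L'intégrale du jerk est l'accélération. En utilisant a(0) = 2, nous obtenons a(t) = 2·exp(t/2). En utilisant a(t) = 2·exp(t/2) et en substituant t = 2*log(4), nous trouvons a = 8.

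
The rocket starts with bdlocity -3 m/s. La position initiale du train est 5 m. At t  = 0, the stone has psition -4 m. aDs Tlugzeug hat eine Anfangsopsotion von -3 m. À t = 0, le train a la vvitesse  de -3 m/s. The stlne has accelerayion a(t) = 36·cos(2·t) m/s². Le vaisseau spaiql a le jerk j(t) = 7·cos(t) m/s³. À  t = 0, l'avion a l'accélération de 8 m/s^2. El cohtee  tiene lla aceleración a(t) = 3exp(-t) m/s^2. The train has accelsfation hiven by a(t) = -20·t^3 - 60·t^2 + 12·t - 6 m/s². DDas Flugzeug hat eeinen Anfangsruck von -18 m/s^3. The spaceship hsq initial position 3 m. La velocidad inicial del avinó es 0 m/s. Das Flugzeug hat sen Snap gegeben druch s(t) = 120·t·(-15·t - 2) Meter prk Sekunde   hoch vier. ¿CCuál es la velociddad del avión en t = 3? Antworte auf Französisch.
Nous devons intégrer notre équation du snap s(t) = 120·t·(-15·t - 2) 3 fois. En prenant ∫s(t)dt et en appliquant j(0) = -18, nous trouvons j(t) = -600·t^3 - 120·t^2 - 18. En prenant ∫j(t)dt et en appliquant a(0) = 8, nous trouvons a(t) = -150·t^4 - 40·t^3 - 18·t + 8. L'intégrale de l'accélération est la vitesse. En utilisant v(0) = 0, nous obtenons v(t) = t·(-30·t^4 - 10·t^3 - 9·t + 8). Nous avons la vitesse v(t) = t·(-30·t^4 - 10·t^3 - 9·t + 8). En substituant t = 3: v(3) = -8157.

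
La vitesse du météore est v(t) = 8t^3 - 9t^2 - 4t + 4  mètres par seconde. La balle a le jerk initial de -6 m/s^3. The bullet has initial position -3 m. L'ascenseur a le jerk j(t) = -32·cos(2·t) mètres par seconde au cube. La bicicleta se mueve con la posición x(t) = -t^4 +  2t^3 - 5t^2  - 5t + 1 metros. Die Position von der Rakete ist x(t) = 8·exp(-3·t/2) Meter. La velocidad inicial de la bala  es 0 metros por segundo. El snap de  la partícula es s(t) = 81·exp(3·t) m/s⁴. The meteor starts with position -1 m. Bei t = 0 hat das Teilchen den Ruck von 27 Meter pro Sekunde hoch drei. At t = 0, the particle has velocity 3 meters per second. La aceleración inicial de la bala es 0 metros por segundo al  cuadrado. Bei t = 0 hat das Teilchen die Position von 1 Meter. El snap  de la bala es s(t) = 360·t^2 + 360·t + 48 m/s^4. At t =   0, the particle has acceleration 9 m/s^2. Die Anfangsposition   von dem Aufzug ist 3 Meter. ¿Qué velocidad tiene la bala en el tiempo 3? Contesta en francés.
Pour résoudre ceci, nous devons prendre 3 primitives de notre équation du snap s(t) = 360·t^2 + 360·t + 48. La primitive du snap, avec j(0) = -6, donne le jerk: j(t) = 120·t^3 + 180·t^2 + 48·t - 6. En prenant ∫j(t)dt et en appliquant a(0) = 0, nous trouvons a(t) = 6·t·(5·t^3 + 10·t^2 + 4·t - 1). L'intégrale de l'accélération est la vitesse. En utilisant v(0) = 0, nous obtenons v(t) = t^2·(6·t^3 + 15·t^2 + 8·t - 3). De l'équation de la vitesse v(t) = t^2·(6·t^3 + 15·t^2 + 8·t - 3), nous substituons t = 3 pour obtenir v = 2862.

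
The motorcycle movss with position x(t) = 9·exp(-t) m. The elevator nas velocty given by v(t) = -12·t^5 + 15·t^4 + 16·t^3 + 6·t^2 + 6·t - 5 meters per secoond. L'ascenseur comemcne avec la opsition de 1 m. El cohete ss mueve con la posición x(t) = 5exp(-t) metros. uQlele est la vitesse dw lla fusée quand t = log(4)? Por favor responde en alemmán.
Ausgehend von der Position x(t) = 5·exp(-t), nehmen wir 1 Ableitung. Mit d/dt von x(t) finden wir v(t) = -5·exp(-t). Wir haben die Geschwindigkeit v(t) = -5·exp(-t). Durch Einsetzen von t = log(4): v(log(4)) = -5/4.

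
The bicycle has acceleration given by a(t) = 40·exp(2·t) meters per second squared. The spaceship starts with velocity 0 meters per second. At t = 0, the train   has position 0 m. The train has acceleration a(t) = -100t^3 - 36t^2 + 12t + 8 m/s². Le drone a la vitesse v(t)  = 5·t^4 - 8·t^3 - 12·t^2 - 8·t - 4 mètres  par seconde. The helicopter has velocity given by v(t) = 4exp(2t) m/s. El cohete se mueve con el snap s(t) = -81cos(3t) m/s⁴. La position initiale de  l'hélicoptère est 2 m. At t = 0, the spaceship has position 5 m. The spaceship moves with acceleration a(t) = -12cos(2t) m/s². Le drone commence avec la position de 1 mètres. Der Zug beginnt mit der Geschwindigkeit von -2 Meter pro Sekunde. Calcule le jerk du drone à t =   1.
Pour résoudre ceci, nous devons prendre 2 dérivées de notre équation de la vitesse v(t) = 5·t^4 - 8·t^3 - 12·t^2 - 8·t - 4. En dérivant la vitesse, nous obtenons l'accélération: a(t) = 20·t^3 - 24·t^2 - 24·t - 8. En dérivant l'accélération, nous obtenons le jerk: j(t) = 60·t^2 - 48·t - 24. De l'équation du jerk j(t) = 60·t^2 - 48·t - 24, nous substituons t = 1 pour obtenir j = -12.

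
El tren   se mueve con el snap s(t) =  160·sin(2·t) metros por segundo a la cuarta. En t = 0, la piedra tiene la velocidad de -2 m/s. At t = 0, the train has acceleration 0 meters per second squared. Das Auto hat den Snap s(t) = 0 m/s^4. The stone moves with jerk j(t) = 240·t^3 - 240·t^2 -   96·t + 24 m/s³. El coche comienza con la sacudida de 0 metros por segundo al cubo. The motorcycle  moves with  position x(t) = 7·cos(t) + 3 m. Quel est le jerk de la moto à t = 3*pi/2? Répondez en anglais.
Starting from position x(t) = 7·cos(t) + 3, we take 3 derivatives. The derivative of position gives velocity: v(t) = -7·sin(t). The derivative of velocity gives acceleration: a(t) = -7·cos(t). Taking d/dt of a(t), we find j(t) = 7·sin(t). From the given jerk equation j(t) = 7·sin(t), we substitute t = 3*pi/2 to get j = -7.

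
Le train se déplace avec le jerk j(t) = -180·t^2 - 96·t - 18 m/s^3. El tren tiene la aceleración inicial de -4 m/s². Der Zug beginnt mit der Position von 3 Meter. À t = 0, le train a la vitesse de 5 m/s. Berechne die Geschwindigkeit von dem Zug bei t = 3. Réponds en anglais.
To find the answer, we compute 2 antiderivatives of j(t) = -180·t^2 - 96·t - 18. Finding the antiderivative of j(t) and using a(0) = -4: a(t) = -60·t^3 - 48·t^2 - 18·t - 4. The antiderivative of acceleration is velocity. Using v(0) = 5, we get v(t) = -15·t^4 - 16·t^3 - 9·t^2 - 4·t + 5. We have velocity v(t) = -15·t^4 - 16·t^3 - 9·t^2 - 4·t + 5. Substituting t = 3: v(3) = -1735.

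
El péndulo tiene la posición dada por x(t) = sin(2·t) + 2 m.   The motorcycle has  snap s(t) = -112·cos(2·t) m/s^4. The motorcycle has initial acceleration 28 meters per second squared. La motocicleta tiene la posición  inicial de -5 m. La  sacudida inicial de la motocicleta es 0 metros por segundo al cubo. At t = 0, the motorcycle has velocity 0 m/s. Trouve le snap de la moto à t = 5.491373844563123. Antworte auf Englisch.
From the given snap equation s(t) = -112·cos(2·t), we substitute t = 5.491373844563123 to get s = 1.43653963399693.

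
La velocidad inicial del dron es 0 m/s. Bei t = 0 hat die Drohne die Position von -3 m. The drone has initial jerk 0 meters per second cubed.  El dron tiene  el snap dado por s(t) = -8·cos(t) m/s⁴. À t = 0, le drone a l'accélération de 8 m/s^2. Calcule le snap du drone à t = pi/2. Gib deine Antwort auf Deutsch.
Mit s(t) = -8·cos(t) und Einsetzen von t = pi/2, finden wir s = 0.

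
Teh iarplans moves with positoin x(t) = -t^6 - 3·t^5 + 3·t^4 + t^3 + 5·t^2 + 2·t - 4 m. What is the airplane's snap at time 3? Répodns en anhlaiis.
To solve this, we need to take 4 derivatives of our position equation x(t) = -t^6 - 3·t^5 + 3·t^4 + t^3 + 5·t^2 + 2·t - 4. Differentiating position, we get velocity: v(t) = -6·t^5 - 15·t^4 + 12·t^3 + 3·t^2 + 10·t + 2. Taking d/dt of v(t), we find a(t) = -30·t^4 - 60·t^3 + 36·t^2 + 6·t + 10. Differentiating acceleration, we get jerk: j(t) = -120·t^3 - 180·t^2 + 72·t + 6. Taking d/dt of j(t), we find s(t) = -360·t^2 - 360·t + 72. Using s(t) = -360·t^2 - 360·t + 72 and substituting t = 3, we find s = -4248.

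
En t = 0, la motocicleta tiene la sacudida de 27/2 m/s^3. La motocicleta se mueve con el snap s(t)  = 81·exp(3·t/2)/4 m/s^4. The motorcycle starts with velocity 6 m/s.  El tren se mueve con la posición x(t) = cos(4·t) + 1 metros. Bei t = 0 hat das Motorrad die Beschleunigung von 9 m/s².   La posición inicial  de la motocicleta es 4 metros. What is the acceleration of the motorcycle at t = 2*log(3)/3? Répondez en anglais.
To solve this, we need to take 2 antiderivatives of our snap equation s(t) = 81·exp(3·t/2)/4. Finding the antiderivative of s(t) and using j(0) = 27/2: j(t) = 27·exp(3·t/2)/2. The integral of jerk, with a(0) = 9, gives acceleration: a(t) = 9·exp(3·t/2). Using a(t) = 9·exp(3·t/2) and substituting t = 2*log(3)/3, we find a = 27.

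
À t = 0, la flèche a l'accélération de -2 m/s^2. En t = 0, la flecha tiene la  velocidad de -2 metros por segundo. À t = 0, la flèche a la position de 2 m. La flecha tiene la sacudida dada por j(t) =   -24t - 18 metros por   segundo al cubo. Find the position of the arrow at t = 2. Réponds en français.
Nous devons intégrer notre équation du jerk j(t) = -24·t - 18 3 fois. En prenant ∫j(t)dt et en appliquant a(0) = -2, nous trouvons a(t) = -12·t^2 - 18·t - 2. En prenant ∫a(t)dt et en appliquant v(0) = -2, nous trouvons v(t) = -4·t^3 - 9·t^2 - 2·t - 2. En intégrant la vitesse et en utilisant la condition initiale x(0) = 2, nous obtenons x(t) = -t^4 - 3·t^3 - t^2 - 2·t + 2. De l'équation de la position x(t) = -t^4 - 3·t^3 - t^2 - 2·t + 2, nous substituons t = 2 pour obtenir x = -46.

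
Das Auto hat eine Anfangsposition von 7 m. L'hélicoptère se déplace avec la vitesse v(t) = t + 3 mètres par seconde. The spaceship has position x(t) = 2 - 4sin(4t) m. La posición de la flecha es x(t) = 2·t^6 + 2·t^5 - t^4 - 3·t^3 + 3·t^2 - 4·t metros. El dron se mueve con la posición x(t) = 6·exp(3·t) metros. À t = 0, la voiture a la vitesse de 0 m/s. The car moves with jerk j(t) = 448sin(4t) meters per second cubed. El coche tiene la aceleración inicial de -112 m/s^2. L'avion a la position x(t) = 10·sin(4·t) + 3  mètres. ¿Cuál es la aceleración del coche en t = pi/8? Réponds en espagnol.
Para resolver esto, necesitamos tomar 1 antiderivada de nuestra ecuación de la sacudida j(t) = 448·sin(4·t). La antiderivada de la sacudida es la aceleración. Usando a(0) = -112, obtenemos a(t) = -112·cos(4·t). De la ecuación de la aceleración a(t) = -112·cos(4·t), sustituimos t = pi/8 para obtener a = 0.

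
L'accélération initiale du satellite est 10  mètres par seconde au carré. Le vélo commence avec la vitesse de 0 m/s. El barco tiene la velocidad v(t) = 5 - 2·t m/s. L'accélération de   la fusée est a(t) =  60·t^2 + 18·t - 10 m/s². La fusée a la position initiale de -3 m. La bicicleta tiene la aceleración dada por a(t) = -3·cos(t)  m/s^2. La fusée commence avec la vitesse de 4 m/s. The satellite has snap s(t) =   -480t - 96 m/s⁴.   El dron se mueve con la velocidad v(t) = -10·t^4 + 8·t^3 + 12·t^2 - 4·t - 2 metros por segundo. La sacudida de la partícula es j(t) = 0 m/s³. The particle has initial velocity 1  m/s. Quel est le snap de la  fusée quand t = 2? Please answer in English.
We must differentiate our acceleration equation a(t) = 60·t^2 + 18·t - 10 2 times. Differentiating acceleration, we get jerk: j(t) = 120·t + 18. Differentiating jerk, we get snap: s(t) = 120. From the given snap equation s(t) = 120, we substitute t = 2 to get s = 120.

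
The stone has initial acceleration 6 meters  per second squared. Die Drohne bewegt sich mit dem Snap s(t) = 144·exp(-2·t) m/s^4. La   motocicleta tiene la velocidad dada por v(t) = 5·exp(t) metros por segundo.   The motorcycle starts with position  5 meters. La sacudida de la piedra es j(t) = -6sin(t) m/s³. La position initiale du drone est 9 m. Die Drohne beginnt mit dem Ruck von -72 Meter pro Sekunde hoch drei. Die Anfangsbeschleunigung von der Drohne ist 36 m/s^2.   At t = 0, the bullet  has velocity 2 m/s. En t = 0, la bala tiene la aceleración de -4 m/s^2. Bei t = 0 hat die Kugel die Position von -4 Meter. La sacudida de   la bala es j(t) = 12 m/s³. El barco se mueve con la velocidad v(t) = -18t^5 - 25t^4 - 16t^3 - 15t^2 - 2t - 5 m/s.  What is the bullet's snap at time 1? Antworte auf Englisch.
Starting from jerk j(t) = 12, we take 1 derivative. The derivative of jerk gives snap: s(t) = 0. From the given snap equation s(t) = 0, we substitute t = 1 to get s = 0.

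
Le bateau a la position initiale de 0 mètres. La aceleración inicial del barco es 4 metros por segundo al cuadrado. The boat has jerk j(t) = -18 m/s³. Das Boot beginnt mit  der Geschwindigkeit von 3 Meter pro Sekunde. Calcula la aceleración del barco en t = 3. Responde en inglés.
To find the answer, we compute 1 integral of j(t) = -18. Taking ∫j(t)dt and applying a(0) = 4, we find a(t) = 4 - 18·t. Using a(t) = 4 - 18·t and substituting t = 3, we find a = -50.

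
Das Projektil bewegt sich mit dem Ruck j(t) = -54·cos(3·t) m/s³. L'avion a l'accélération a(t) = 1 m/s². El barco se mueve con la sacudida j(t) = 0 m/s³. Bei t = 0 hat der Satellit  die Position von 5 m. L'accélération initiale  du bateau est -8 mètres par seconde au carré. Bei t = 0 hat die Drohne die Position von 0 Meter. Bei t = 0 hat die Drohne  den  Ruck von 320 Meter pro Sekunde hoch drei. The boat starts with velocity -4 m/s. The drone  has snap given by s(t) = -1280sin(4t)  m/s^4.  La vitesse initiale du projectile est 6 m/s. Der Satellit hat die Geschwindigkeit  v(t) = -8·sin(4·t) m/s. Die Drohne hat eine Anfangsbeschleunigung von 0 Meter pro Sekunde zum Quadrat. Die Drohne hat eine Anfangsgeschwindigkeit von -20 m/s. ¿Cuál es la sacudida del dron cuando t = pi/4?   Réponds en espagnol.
Para resolver esto, necesitamos tomar 1 antiderivada de nuestra ecuación del snap s(t) = -1280·sin(4·t). La integral del snap es la sacudida. Usando j(0) = 320, obtenemos j(t) = 320·cos(4·t). Tenemos la sacudida j(t) = 320·cos(4·t). Sustituyendo t = pi/4: j(pi/4) = -320.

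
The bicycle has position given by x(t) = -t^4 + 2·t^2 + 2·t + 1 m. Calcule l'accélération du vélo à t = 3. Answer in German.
Wir müssen unsere Gleichung für die Position x(t) = -t^4 + 2·t^2 + 2·t + 1 2-mal ableiten. Mit d/dt von x(t) finden wir v(t) = -4·t^3 + 4·t + 2. Durch Ableiten von der Geschwindigkeit erhalten wir die Beschleunigung: a(t) = 4 - 12·t^2. Wir haben die Beschleunigung a(t) = 4 - 12·t^2. Durch Einsetzen von t = 3: a(3) = -104.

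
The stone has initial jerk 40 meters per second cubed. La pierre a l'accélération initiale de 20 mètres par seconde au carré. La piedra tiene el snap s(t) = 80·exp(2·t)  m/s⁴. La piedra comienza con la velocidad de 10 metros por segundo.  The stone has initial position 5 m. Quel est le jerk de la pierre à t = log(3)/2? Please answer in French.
Pour résoudre ceci, nous devons prendre 1 primitive de notre équation du snap s(t) = 80·exp(2·t). En intégrant le snap et en utilisant la condition initiale j(0) = 40, nous obtenons j(t) = 40·exp(2·t). De l'équation du jerk j(t) = 40·exp(2·t), nous substituons t = log(3)/2 pour obtenir j = 120.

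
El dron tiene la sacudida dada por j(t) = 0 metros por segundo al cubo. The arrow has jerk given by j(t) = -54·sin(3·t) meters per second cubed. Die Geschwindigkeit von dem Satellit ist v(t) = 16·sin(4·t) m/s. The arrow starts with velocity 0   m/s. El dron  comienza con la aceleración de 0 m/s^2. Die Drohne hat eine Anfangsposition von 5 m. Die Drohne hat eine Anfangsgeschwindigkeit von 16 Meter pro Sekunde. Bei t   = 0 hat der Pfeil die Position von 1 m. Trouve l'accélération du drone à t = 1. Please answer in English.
To find the answer, we compute 1 antiderivative of j(t) = 0. The integral of jerk, with a(0) = 0, gives acceleration: a(t) = 0. Using a(t) = 0 and substituting t = 1, we find a = 0.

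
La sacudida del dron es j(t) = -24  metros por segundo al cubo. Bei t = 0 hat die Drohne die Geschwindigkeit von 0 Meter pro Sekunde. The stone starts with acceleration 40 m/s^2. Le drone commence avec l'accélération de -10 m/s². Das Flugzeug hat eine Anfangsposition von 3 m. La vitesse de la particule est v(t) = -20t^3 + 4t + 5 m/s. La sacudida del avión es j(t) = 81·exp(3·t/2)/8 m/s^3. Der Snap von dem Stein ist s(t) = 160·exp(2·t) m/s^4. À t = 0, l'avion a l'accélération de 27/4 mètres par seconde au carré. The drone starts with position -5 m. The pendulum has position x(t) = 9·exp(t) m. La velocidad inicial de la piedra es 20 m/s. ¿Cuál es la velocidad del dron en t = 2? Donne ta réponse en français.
Nous devons intégrer notre équation du jerk j(t) = -24 2 fois. En prenant ∫j(t)dt et en appliquant a(0) = -10, nous trouvons a(t) = -24·t - 10. L'intégrale de l'accélération est la vitesse. En utilisant v(0) = 0, nous obtenons v(t) = 2·t·(-6·t - 5). En utilisant v(t) = 2·t·(-6·t - 5) et en substituant t = 2, nous trouvons v = -68.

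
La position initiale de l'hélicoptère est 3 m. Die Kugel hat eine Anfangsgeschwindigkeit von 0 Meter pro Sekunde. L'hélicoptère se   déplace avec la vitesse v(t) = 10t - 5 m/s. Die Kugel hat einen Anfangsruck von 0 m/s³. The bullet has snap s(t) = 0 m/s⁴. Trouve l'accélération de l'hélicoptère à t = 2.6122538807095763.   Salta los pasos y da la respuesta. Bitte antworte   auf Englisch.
The answer is 10.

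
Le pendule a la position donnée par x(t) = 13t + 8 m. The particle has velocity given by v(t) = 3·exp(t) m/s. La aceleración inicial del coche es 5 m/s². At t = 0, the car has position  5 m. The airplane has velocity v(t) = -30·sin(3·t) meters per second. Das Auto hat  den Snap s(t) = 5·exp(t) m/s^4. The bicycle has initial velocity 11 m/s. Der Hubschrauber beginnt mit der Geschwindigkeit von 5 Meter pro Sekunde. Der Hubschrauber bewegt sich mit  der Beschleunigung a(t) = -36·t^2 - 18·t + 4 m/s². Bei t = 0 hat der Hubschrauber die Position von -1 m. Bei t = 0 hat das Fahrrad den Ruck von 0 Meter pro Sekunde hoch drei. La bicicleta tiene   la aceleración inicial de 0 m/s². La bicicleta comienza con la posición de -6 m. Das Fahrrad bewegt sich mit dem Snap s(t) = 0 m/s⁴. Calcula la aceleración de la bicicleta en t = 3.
Necesitamos integrar nuestra ecuación del snap s(t) = 0 2 veces. La integral del snap, con j(0) = 0, da la sacudida: j(t) = 0. Integrando la sacudida y usando la condición inicial a(0) = 0, obtenemos a(t) = 0. De la ecuación de la aceleración a(t) = 0, sustituimos t = 3 para obtener a = 0.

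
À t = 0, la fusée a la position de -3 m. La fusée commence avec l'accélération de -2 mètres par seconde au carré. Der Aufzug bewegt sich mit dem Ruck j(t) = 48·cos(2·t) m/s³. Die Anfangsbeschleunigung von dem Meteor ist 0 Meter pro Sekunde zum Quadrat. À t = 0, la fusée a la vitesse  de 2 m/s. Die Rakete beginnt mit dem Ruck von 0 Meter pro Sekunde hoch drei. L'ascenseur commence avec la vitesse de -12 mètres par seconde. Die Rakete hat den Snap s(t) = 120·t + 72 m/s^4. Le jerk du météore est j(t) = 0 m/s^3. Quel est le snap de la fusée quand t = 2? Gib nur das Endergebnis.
À t = 2, s = 312.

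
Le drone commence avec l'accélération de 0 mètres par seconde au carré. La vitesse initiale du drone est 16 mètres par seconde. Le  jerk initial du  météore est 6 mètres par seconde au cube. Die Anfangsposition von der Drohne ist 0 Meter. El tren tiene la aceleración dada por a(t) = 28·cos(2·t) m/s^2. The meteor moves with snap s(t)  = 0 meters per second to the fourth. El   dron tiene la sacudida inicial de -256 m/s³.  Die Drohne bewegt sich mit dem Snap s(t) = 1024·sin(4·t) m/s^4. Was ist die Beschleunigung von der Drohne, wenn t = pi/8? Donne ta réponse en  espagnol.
Para resolver esto, necesitamos tomar 2 integrales de nuestra ecuación del snap s(t) = 1024·sin(4·t). La antiderivada del snap es la sacudida. Usando j(0) = -256, obtenemos j(t) = -256·cos(4·t). Tomando ∫j(t)dt y aplicando a(0) = 0, encontramos a(t) = -64·sin(4·t). De la ecuación de la aceleración a(t) = -64·sin(4·t), sustituimos t = pi/8 para obtener a = -64.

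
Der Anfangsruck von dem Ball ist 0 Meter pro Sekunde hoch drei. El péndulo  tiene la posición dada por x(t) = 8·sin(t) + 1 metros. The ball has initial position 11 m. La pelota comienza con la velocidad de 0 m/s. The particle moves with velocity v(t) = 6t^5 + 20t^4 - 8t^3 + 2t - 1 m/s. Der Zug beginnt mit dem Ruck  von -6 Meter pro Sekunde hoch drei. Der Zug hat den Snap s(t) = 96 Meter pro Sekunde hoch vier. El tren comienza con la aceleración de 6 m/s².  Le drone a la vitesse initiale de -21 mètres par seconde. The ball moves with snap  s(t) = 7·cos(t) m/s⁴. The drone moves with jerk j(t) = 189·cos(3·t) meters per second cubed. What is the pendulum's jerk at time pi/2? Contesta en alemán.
Wir müssen unsere Gleichung für die Position x(t) = 8·sin(t) + 1 3-mal ableiten. Durch Ableiten von der Position erhalten wir die Geschwindigkeit: v(t) = 8·cos(t). Mit d/dt von v(t) finden wir a(t) = -8·sin(t). Durch Ableiten von der Beschleunigung erhalten wir den Ruck: j(t) = -8·cos(t). Mit j(t) = -8·cos(t) und Einsetzen von t = pi/2, finden wir j = 0.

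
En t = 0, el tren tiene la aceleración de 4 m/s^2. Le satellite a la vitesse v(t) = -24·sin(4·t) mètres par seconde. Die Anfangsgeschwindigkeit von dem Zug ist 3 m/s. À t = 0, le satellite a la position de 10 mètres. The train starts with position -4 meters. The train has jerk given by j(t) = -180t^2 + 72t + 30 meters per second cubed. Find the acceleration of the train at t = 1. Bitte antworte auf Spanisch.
Debemos encontrar la antiderivada de nuestra ecuación de la sacudida j(t) = -180·t^2 + 72·t + 30 1 vez. Tomando ∫j(t)dt y aplicando a(0) = 4, encontramos a(t) = -60·t^3 + 36·t^2 + 30·t + 4. Tenemos la aceleración a(t) = -60·t^3 + 36·t^2 + 30·t + 4. Sustituyendo t = 1: a(1) = 10.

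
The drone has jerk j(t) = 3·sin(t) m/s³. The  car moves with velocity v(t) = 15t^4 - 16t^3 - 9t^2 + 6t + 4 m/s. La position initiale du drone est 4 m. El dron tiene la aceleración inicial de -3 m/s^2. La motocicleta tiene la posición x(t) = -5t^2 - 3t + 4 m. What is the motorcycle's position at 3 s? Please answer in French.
De l'équation de la position x(t) = -5·t^2 - 3·t + 4, nous substituons t = 3 pour obtenir x = -50.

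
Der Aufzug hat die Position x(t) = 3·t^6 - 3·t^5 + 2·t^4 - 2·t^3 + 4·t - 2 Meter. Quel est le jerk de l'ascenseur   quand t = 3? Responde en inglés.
We must differentiate our position equation x(t) = 3·t^6 - 3·t^5 + 2·t^4 - 2·t^3 + 4·t - 2 3 times. The derivative of position gives velocity: v(t) = 18·t^5 - 15·t^4 + 8·t^3 - 6·t^2 + 4. Taking d/dt of v(t), we find a(t) = 90·t^4 - 60·t^3 + 24·t^2 - 12·t. Taking d/dt of a(t), we find j(t) = 360·t^3 - 180·t^2 + 48·t - 12. From the given jerk equation j(t) = 360·t^3 - 180·t^2 + 48·t - 12, we substitute t = 3 to get j = 8232.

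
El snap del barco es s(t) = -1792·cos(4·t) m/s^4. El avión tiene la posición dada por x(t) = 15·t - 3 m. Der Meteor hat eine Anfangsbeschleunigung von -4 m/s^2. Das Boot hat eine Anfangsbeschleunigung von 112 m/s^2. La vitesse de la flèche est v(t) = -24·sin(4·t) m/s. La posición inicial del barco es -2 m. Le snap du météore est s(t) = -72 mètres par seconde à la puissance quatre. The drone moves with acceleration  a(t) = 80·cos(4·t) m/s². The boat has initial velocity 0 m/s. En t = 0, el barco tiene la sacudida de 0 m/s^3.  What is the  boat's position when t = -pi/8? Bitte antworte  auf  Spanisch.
Para resolver esto, necesitamos tomar 4 antiderivadas de nuestra ecuación del snap s(t) = -1792·cos(4·t). La integral del snap, con j(0) = 0, da la sacudida: j(t) = -448·sin(4·t). Tomando ∫j(t)dt y aplicando a(0) = 112, encontramos a(t) = 112·cos(4·t). La integral de la aceleración es la velocidad. Usando v(0) = 0, obtenemos v(t) = 28·sin(4·t). La integral de la velocidad es la posición. Usando x(0) = -2, obtenemos x(t) = 5 - 7·cos(4·t). Tenemos la posición x(t) = 5 - 7·cos(4·t). Sustituyendo t = -pi/8: x(-pi/8) = 5.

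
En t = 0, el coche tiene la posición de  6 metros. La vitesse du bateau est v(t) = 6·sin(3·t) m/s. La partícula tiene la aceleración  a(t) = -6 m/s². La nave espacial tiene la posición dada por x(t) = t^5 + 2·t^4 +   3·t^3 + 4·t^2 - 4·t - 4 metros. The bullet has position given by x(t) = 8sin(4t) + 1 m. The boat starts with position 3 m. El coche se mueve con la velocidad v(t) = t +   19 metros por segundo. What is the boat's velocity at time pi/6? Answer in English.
We have velocity v(t) = 6·sin(3·t). Substituting t = pi/6: v(pi/6) = 6.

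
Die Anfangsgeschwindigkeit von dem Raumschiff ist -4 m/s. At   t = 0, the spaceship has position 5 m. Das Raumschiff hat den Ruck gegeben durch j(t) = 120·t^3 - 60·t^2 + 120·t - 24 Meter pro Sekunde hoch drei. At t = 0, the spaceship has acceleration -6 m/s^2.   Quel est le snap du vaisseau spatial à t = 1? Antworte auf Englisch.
To solve this, we need to take 1 derivative of our jerk equation j(t) = 120·t^3 - 60·t^2 + 120·t - 24. Taking d/dt of j(t), we find s(t) = 360·t^2 - 120·t + 120. Using s(t) = 360·t^2 - 120·t + 120 and substituting t = 1, we find s = 360.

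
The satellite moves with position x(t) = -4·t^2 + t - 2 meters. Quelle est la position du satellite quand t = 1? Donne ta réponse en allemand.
Aus der Gleichung für die Position x(t) = -4·t^2 + t - 2, setzen wir t = 1 ein und erhalten x = -5.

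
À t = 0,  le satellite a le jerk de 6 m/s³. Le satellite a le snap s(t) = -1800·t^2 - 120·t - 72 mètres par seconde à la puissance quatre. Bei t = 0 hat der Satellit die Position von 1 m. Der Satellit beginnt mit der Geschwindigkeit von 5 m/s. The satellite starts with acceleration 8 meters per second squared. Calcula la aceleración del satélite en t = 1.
Partiendo del snap s(t) = -1800·t^2 - 120·t - 72, tomamos 2 integrales. La integral del snap es la sacudida. Usando j(0) = 6, obtenemos j(t) = -600·t^3 - 60·t^2 - 72·t + 6. Tomando ∫j(t)dt y aplicando a(0) = 8, encontramos a(t) = -150·t^4 - 20·t^3 - 36·t^2 + 6·t + 8. Tenemos la aceleración a(t) = -150·t^4 - 20·t^3 - 36·t^2 + 6·t + 8. Sustituyendo t = 1: a(1) = -192.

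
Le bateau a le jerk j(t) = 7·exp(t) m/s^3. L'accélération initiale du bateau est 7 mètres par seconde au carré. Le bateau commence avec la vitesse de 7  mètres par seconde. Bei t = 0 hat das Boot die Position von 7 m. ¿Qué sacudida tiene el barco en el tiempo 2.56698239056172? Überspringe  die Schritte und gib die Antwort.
j(2.56698239056172) = 91.1851942012999.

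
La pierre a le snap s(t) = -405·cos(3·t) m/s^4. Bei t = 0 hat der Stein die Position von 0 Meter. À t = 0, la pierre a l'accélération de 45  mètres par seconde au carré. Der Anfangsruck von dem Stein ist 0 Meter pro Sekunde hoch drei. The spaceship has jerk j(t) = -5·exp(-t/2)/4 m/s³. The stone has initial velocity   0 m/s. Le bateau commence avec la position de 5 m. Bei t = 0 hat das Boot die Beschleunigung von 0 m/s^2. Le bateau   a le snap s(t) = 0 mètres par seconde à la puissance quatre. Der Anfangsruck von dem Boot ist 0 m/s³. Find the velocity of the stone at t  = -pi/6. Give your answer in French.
Pour résoudre ceci, nous devons prendre 3 intégrales de notre équation du snap s(t) = -405·cos(3·t). En prenant ∫s(t)dt et en appliquant j(0) = 0, nous trouvons j(t) = -135·sin(3·t). En prenant ∫j(t)dt et en appliquant a(0) = 45, nous trouvons a(t) = 45·cos(3·t). L'intégrale de l'accélération est la vitesse. En utilisant v(0) = 0, nous obtenons v(t) = 15·sin(3·t). De l'équation de la vitesse v(t) = 15·sin(3·t), nous substituons t = -pi/6 pour obtenir v = -15.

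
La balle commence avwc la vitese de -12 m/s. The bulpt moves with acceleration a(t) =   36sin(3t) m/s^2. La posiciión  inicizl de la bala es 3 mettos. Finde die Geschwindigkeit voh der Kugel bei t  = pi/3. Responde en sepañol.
Para resolver esto, necesitamos tomar 1 antiderivada de nuestra ecuación de la aceleración a(t) = 36·sin(3·t). Integrando la aceleración y usando la condición inicial v(0) = -12, obtenemos v(t) = -12·cos(3·t). Tenemos la velocidad v(t) = -12·cos(3·t). Sustituyendo t = pi/3: v(pi/3) = 12.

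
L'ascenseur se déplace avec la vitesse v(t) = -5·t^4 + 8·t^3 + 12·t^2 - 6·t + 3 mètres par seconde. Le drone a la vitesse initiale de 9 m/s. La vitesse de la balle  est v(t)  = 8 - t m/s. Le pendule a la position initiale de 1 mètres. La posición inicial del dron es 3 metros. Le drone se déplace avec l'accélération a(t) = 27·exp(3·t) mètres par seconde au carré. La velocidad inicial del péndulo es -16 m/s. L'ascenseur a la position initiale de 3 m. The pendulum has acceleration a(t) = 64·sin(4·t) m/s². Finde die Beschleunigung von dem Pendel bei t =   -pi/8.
Aus der Gleichung für die Beschleunigung a(t) = 64·sin(4·t), setzen wir t = -pi/8 ein und erhalten a = -64.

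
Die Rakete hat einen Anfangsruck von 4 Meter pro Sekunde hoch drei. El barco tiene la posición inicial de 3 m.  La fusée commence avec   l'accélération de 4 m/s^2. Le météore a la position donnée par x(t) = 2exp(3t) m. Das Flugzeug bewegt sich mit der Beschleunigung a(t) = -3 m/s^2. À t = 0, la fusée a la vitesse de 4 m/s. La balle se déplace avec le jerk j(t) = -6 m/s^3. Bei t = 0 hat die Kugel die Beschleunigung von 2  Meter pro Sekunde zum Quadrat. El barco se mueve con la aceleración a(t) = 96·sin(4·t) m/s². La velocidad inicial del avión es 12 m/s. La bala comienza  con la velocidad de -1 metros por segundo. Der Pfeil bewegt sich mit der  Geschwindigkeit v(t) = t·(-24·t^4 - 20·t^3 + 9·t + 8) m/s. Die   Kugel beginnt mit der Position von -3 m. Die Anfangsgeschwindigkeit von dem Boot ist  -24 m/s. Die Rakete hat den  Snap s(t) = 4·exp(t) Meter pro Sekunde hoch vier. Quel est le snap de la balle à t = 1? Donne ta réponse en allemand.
Ausgehend von dem Ruck j(t) = -6, nehmen wir 1 Ableitung. Durch Ableiten von dem Ruck erhalten wir den Snap: s(t) = 0. Mit s(t) = 0 und Einsetzen von t = 1, finden wir s = 0.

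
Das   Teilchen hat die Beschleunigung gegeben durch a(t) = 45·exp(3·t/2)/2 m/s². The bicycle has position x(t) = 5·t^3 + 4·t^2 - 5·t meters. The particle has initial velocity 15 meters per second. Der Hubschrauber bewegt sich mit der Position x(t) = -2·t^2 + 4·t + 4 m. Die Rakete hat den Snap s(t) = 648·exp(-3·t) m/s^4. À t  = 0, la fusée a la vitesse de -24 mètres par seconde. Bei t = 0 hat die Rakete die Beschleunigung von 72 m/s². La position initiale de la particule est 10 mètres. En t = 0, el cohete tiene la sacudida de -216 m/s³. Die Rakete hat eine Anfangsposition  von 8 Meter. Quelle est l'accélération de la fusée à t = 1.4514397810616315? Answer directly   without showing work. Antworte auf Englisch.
The acceleration at t = 1.4514397810616315 is a = 0.925285237472872.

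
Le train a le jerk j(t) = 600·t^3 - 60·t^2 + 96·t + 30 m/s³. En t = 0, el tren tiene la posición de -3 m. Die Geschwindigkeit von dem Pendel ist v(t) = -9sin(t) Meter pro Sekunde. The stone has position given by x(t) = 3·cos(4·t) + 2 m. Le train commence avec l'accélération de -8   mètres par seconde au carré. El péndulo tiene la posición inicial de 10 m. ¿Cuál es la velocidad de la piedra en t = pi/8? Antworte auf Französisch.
Pour résoudre ceci, nous devons prendre 1 dérivée de notre équation de la position x(t) = 3·cos(4·t) + 2. En prenant d/dt de x(t), nous trouvons v(t) = -12·sin(4·t). Nous avons la vitesse v(t) = -12·sin(4·t). En substituant t = pi/8: v(pi/8) = -12.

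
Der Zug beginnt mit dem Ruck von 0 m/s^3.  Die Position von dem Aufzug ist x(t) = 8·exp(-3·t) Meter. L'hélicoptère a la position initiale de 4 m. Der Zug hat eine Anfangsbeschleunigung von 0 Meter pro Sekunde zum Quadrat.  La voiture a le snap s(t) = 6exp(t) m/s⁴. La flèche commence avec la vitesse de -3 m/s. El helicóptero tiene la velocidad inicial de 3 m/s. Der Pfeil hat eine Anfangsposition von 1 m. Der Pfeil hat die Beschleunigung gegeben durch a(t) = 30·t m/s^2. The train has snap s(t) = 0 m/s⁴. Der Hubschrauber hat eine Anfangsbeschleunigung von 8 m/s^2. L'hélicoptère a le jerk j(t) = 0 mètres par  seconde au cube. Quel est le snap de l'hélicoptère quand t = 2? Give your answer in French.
Pour résoudre ceci, nous devons prendre 1 dérivée de notre équation du jerk j(t) = 0. En prenant d/dt de j(t), nous trouvons s(t) = 0. De l'équation du snap s(t) = 0, nous substituons t = 2 pour obtenir s = 0.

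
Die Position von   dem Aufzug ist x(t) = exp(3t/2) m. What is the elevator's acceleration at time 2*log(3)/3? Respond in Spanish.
Debemos derivar nuestra ecuación de la posición x(t) = exp(3·t/2) 2 veces. Tomando d/dt de x(t), encontramos v(t) = 3·exp(3·t/2)/2. Derivando la velocidad, obtenemos la aceleración: a(t) = 9·exp(3·t/2)/4. Tenemos la aceleración a(t) = 9·exp(3·t/2)/4. Sustituyendo t = 2*log(3)/3: a(2*log(3)/3) = 27/4.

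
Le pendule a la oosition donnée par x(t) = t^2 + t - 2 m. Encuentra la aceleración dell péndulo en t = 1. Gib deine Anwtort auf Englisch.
We must differentiate our position equation x(t) = t^2 + t - 2 2 times. The derivative of position gives velocity: v(t) = 2·t + 1. Differentiating velocity, we get acceleration: a(t) = 2. From the given acceleration equation a(t) = 2, we substitute t = 1 to get a = 2.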